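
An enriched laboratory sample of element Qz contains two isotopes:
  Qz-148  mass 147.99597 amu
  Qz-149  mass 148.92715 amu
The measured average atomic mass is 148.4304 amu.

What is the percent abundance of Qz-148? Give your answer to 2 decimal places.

Let x be the fractional abundance of Qz-148; then Qz-149 has abundance 1 − x.
147.99597·x + 148.92715·(1 − x) = 148.4304
(147.99597 − 148.92715)·x = 148.4304 − 148.92715
x = -0.49675 / -0.93118 = 0.53346 → 53.35% Qz-148, 46.65% Qz-149.

53.35%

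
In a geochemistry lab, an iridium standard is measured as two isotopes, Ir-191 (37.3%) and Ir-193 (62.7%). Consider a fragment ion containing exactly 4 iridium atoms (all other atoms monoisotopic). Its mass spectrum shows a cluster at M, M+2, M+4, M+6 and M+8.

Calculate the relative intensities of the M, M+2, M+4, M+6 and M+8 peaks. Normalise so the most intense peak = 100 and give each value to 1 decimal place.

5.3 : 35.4 : 89.2 : 100.0 : 42.0

The 4 Ir atoms are independent, so intensities follow the terms of (0.373 + 0.627)^4.
P(M) = 0.373^4 = 0.019357
P(M+2) = 4 × 0.373^3 × 0.627^1 = 0.130153
P(M+4) = 6 × 0.373^2 × 0.627^2 = 0.328174
P(M+6) = 4 × 0.373^1 × 0.627^3 = 0.367766
P(M+8) = 0.627^4 = 0.154550
The M+6 peak is largest (0.367766); scaling to 100 gives 5.3 : 35.4 : 89.2 : 100.0 : 42.0.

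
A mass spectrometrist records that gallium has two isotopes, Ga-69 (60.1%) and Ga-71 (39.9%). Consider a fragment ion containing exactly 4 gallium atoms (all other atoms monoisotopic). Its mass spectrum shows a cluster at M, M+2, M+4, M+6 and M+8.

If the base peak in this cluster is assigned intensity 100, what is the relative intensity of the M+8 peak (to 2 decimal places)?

Binomial terms of (0.601 + 0.399)^4: M 0.1305, M+2 0.3465, M+4 0.3450, M+6 0.1527, M+8 0.0253 → M+2 is the base peak.
P(M+2) = C(4,1) × 0.601^3 × 0.399^1 = 4 × 0.2170818 × 0.3990 = 0.346463 (base)
P(M+8) = C(4,4) × 0.601^0 × 0.399^4 = 1 × 1.0000 × 0.02534496 = 0.025345
Relative intensity = 0.025345 / 0.346463 × 100 = 7.32

7.32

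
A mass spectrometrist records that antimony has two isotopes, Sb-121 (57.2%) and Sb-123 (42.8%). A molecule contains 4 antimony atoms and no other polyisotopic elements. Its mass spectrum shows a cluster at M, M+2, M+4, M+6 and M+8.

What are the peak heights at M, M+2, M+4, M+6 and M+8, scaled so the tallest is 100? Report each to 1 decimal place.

Each Sb atom is independently Sb-121 (p = 0.572) or Sb-123 (q = 0.428); the cluster is the binomial expansion (p + q)^4.
P(M) = 0.572^4 = 0.107049
P(M+2) = 4 × 0.572^3 × 0.428^1 = 0.320400
P(M+4) = 6 × 0.572^2 × 0.428^2 = 0.359609
P(M+6) = 4 × 0.572^1 × 0.428^3 = 0.179385
P(M+8) = 0.428^4 = 0.033556
The M+4 peak is largest (0.359609); scaling to 100 gives 29.8 : 89.1 : 100.0 : 49.9 : 9.3.

29.8 : 89.1 : 100.0 : 49.9 : 9.3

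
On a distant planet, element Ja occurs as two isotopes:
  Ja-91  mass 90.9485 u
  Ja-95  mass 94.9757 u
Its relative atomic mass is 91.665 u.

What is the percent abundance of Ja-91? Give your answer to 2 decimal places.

82.21%

Writing the weighted mean with unknown fraction x of Ja-91:
90.9485·x + 94.9757·(1 − x) = 91.665
(90.9485 − 94.9757)·x = 91.665 − 94.9757
x = -3.3107 / -4.0272 = 0.82208 → 82.21% Ja-91, 17.79% Ja-95.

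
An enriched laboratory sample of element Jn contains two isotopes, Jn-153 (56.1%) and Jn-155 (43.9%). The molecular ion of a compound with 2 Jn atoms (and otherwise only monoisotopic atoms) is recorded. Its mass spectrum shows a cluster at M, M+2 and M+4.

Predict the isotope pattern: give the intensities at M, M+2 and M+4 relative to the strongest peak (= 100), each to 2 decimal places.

63.90 : 100.00 : 39.13

Each Jn atom is independently Jn-153 (p = 0.561) or Jn-155 (q = 0.439); the cluster is the binomial expansion (p + q)^2.
P(M) = 0.561^2 = 0.314721
P(M+2) = 2 × 0.561^1 × 0.439^1 = 0.492558
P(M+4) = 0.439^2 = 0.192721
The M+2 peak is largest (0.492558); scaling to 100 gives 63.90 : 100.00 : 39.13.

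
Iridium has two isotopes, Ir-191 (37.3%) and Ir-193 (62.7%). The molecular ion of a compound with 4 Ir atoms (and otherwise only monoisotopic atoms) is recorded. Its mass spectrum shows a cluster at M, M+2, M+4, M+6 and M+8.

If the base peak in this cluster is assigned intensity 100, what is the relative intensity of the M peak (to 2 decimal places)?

5.26

Term probabilities: M 0.0194, M+2 0.1302, M+4 0.3282, M+6 0.3678, M+8 0.1546. Base peak = M+6.
P(M+6) = C(4,3) × 0.373^1 × 0.627^3 = 4 × 0.3730 × 0.24649188 = 0.367766 (base)
P(M) = C(4,0) × 0.373^4 × 0.627^0 = 1 × 0.01935688 × 1.0000 = 0.019357
Relative intensity = 0.019357 / 0.367766 × 100 = 5.26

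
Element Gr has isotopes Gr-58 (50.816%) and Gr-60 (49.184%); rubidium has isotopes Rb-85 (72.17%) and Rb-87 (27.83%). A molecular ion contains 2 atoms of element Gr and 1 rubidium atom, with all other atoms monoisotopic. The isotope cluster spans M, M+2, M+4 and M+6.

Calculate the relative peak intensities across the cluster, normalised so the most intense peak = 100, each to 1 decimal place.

Element Gr pattern (n=2): 0.25822659 : 0.49986683 : 0.24190659
Rubidium pattern (n=1): 0.7217 : 0.2783
Convolve the two distributions (both contribute in 2-u steps):
  M: 0.25822659×0.7217 = 0.186362
  M+2: 0.25822659×0.2783 + 0.49986683×0.7217 = 0.432618
  M+4: 0.49986683×0.2783 + 0.24190659×0.7217 = 0.313697
  M+6: 0.24190659×0.2783 = 0.067323
Scale to base peak (0.432618) = 100: 43.1 : 100.0 : 72.5 : 15.6

43.1 : 100.0 : 72.5 : 15.6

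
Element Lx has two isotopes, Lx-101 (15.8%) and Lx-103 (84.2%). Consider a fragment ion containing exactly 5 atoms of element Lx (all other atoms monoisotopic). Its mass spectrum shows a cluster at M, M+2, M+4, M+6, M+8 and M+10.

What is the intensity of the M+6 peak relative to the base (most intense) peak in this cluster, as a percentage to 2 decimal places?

35.21%

Binomial terms of (0.158 + 0.842)^5: M 0.0001, M+2 0.0026, M+4 0.0280, M+6 0.1490, M+8 0.3971, M+10 0.4232 → M+10 is the base peak.
P(M+10) = C(5,5) × 0.158^0 × 0.842^5 = 1 × 1.0000 × 0.42321442 = 0.423214 (base)
P(M+6) = C(5,3) × 0.158^2 × 0.842^3 = 10 × 0.024964 × 0.59694769 = 0.149022
Relative intensity = 0.149022 / 0.423214 × 100 = 35.21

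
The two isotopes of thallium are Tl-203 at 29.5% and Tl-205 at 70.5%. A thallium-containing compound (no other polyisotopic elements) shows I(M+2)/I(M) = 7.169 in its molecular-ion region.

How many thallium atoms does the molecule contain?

3

With n Tl atoms, P(M+2)/P(M) = C(n,1)·p^(n−1)q / p^n = n·q/p = n · 0.705/0.295.
n = 7.169 × 0.295/0.705 = 3.00 ≈ 3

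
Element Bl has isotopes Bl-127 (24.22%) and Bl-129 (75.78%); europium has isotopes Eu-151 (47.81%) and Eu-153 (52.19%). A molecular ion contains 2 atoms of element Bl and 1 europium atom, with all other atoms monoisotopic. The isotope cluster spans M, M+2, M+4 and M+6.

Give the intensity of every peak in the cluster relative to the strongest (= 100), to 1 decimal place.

6.0 : 44.2 : 100.0 : 64.3

Element Bl pattern (n=2): 0.05866084 : 0.36707832 : 0.57426084
Europium pattern (n=1): 0.4781 : 0.5219
Convolve the two distributions (both contribute in 2-u steps):
  M: 0.05866084×0.4781 = 0.028046
  M+2: 0.05866084×0.5219 + 0.36707832×0.4781 = 0.206115
  M+4: 0.36707832×0.5219 + 0.57426084×0.4781 = 0.466132
  M+6: 0.57426084×0.5219 = 0.299707
Scale to base peak (0.466132) = 100: 6.0 : 44.2 : 100.0 : 64.3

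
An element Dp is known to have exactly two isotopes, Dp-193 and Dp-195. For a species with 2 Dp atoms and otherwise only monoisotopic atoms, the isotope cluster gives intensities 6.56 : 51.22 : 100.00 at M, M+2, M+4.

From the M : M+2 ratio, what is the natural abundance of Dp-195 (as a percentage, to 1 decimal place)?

79.6%

Write p for the Dp-193 fraction. I(M+2)/I(M) = [C(2,1)·p^1·(1−p)] / p^2 = 2·(1−p)/p = 51.22/6.56 = 7.8079
(1−p)/p = 7.8079/2 = 3.9040  ⇒  p = 1/(1 + 3.9040) = 0.2039
Dp-193: 20.4%, Dp-195: 79.6%.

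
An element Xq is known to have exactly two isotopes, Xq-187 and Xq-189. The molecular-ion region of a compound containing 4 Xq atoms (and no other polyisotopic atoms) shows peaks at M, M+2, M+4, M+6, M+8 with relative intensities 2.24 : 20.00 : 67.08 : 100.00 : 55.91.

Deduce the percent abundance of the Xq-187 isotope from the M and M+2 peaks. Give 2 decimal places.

30.94%

Write p for the Xq-187 fraction. I(M+2)/I(M) = [C(4,1)·p^3·(1−p)] / p^4 = 4·(1−p)/p = 20.00/2.24 = 8.9286
(1−p)/p = 8.9286/4 = 2.2321  ⇒  p = 1/(1 + 2.2321) = 0.3094
Xq-187: 30.94%, Xq-189: 69.06%.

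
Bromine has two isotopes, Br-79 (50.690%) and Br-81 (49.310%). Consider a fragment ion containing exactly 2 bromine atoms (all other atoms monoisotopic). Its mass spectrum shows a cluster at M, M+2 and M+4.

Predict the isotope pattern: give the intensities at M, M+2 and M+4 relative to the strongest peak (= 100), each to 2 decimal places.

Each Br atom is independently Br-79 (p = 0.50690) or Br-81 (q = 0.49310); the cluster is the binomial expansion (p + q)^2.
P(M) = 0.50690^2 = 0.256948
P(M+2) = 2 × 0.50690^1 × 0.49310^1 = 0.499905
P(M+4) = 0.49310^2 = 0.243148
The M+2 peak is largest (0.499905); scaling to 100 gives 51.40 : 100.00 : 48.64.

51.40 : 100.00 : 48.64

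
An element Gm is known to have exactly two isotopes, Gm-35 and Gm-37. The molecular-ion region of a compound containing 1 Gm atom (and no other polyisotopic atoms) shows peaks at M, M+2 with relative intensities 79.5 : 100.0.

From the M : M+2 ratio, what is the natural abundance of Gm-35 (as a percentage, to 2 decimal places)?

If p is the fraction of Gm that is Gm-35, then I(M+2)/I(M) = [C(1,1)·p^0·(1−p)] / p^1 = 1·(1−p)/p = 100.0/79.5 = 1.2579
(1−p)/p = 1.2579/1 = 1.2579  ⇒  p = 1/(1 + 1.2579) = 0.4429
Gm-35: 44.29%, Gm-37: 55.71%.

44.29%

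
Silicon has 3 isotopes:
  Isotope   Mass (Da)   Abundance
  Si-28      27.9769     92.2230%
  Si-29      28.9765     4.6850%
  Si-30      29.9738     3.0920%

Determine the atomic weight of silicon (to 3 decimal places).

Weight each isotope mass by its fractional abundance: 0.922230 × 27.9769 + 0.046850 × 28.9765 + 0.030920 × 29.9738
= 25.80114 + 1.35755 + 0.92679 = 28.08548 Da

28.085 Da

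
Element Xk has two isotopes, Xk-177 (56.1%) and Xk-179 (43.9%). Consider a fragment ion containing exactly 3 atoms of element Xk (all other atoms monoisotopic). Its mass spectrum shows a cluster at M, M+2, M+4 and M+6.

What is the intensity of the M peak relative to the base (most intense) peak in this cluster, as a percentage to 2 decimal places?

Term probabilities: M 0.1766, M+2 0.4145, M+4 0.3243, M+6 0.0846. Base peak = M+2.
P(M+2) = C(3,1) × 0.561^2 × 0.439^1 = 3 × 0.314721 × 0.4390 = 0.414488 (base)
P(M) = C(3,0) × 0.561^3 × 0.439^0 = 1 × 0.17655848 × 1.0000 = 0.176558
Relative intensity = 0.176558 / 0.414488 × 100 = 42.60

42.60%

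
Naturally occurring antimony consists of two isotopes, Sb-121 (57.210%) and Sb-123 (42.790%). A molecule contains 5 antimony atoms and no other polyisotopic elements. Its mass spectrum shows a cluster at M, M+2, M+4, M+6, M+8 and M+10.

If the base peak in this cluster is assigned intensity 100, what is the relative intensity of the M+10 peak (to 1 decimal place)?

4.2

Binomial terms of (0.57210 + 0.42790)^5: M 0.0613, M+2 0.2292, M+4 0.3428, M+6 0.2564, M+8 0.0959, M+10 0.0143 → M+4 is the base peak.
P(M+4) = C(5,2) × 0.57210^3 × 0.42790^2 = 10 × 0.18724742 × 0.18309841 = 0.342847 (base)
P(M+10) = C(5,5) × 0.57210^0 × 0.42790^5 = 1 × 1.0000 × 0.01434536 = 0.014345
Relative intensity = 0.014345 / 0.342847 × 100 = 4.2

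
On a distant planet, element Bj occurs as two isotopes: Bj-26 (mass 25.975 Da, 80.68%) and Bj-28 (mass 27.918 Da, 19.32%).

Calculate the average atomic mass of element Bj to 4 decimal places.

The abundance-weighted mean is 0.8068 × 25.975 + 0.1932 × 27.918
= 20.95663 + 5.39376 = 26.35039 Da

26.3504 Da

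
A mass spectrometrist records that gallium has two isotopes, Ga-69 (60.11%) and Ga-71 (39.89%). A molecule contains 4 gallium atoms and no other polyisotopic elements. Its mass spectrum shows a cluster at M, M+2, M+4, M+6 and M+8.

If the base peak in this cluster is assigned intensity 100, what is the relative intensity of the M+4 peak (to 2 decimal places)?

99.54

Binomial terms of (0.6011 + 0.3989)^4: M 0.1306, M+2 0.3465, M+4 0.3450, M+6 0.1526, M+8 0.0253 → M+2 is the base peak.
P(M+2) = C(4,1) × 0.6011^3 × 0.3989^1 = 4 × 0.21719018 × 0.3989 = 0.346549 (base)
P(M+4) = C(4,2) × 0.6011^2 × 0.3989^2 = 6 × 0.36132121 × 0.15912121 = 0.344963
Relative intensity = 0.344963 / 0.346549 × 100 = 99.54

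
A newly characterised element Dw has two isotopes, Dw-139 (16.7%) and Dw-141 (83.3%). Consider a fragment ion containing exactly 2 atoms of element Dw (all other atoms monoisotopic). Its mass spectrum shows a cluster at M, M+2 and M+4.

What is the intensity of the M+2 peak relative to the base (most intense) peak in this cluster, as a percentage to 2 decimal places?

40.10%

Term probabilities: M 0.0279, M+2 0.2782, M+4 0.6939. Base peak = M+4.
P(M+4) = C(2,2) × 0.167^0 × 0.833^2 = 1 × 1.0000 × 0.693889 = 0.693889 (base)
P(M+2) = C(2,1) × 0.167^1 × 0.833^1 = 2 × 0.1670 × 0.8330 = 0.278222
Relative intensity = 0.278222 / 0.693889 × 100 = 40.10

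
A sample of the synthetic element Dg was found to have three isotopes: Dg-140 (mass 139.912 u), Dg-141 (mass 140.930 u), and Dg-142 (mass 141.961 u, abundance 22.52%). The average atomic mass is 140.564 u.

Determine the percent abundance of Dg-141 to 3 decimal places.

18.720%

The remaining 77.48% is split between Dg-140 (fraction x) and Dg-141 (fraction 0.7748 − x).
Substituting: 139.912x + 140.930(0.7748 − x) = 108.5943828
(139.912 − 140.930)x = -0.5981812  ⇒  x = 0.58760, y = 0.18720
Dg-140: 58.760%, Dg-141: 18.720%.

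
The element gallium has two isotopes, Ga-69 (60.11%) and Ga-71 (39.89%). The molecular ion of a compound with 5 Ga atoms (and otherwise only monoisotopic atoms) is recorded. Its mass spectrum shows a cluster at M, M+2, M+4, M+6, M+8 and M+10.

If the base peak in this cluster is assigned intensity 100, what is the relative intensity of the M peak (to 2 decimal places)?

22.71

Binomial terms of (0.6011 + 0.3989)^5: M 0.0785, M+2 0.2604, M+4 0.3456, M+6 0.2293, M+8 0.0761, M+10 0.0101 → M+4 is the base peak.
P(M+4) = C(5,2) × 0.6011^3 × 0.3989^2 = 10 × 0.21719018 × 0.15912121 = 0.345596 (base)
P(M) = C(5,0) × 0.6011^5 × 0.3989^0 = 1 × 0.07847542 × 1.0000 = 0.078475
Relative intensity = 0.078475 / 0.345596 × 100 = 22.71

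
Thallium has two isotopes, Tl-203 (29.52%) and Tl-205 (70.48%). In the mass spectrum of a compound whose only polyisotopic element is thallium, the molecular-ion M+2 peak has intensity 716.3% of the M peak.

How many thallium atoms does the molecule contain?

For n independent Tl atoms, I(M+2)/I(M) = n · (abundance Tl-205) / (abundance Tl-203) = n · 0.7048/0.2952.
n = 7.163 × 0.2952/0.7048 = 3.00 ≈ 3

3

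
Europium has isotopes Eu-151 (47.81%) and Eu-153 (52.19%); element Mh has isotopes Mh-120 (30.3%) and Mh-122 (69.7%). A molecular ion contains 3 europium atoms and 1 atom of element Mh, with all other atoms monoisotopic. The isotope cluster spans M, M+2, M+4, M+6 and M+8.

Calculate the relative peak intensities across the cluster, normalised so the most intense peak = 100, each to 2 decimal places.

Europium pattern (n=3): 0.10928391 : 0.3578871 : 0.39067407 : 0.14215492
Element Mh pattern (n=1): 0.3030 : 0.6970
Convolve the two distributions (both contribute in 2-u steps):
  M: 0.10928391×0.3030 = 0.033113
  M+2: 0.10928391×0.6970 + 0.3578871×0.3030 = 0.184611
  M+4: 0.3578871×0.6970 + 0.39067407×0.3030 = 0.367822
  M+6: 0.39067407×0.6970 + 0.14215492×0.3030 = 0.315373
  M+8: 0.14215492×0.6970 = 0.099082
Scale to base peak (0.367822) = 100: 9.00 : 50.19 : 100.00 : 85.74 : 26.94

9.00 : 50.19 : 100.00 : 85.74 : 26.94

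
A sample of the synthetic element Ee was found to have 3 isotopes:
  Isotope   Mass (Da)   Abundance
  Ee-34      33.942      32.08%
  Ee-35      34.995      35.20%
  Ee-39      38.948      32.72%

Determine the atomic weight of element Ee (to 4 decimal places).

35.9506 Da

Ar = Σ fᵢ·mᵢ = 0.3208 × 33.942 + 0.3520 × 34.995 + 0.3272 × 38.948
= 10.88859 + 12.31824 + 12.74379 = 35.95062 Da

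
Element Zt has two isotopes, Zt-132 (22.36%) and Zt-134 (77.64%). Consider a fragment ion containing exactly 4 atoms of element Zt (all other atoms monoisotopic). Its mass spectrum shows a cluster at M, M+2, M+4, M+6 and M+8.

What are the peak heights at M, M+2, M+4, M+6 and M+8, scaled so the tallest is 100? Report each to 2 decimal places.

0.60 : 8.29 : 43.20 : 100.00 : 86.81

Expanding (0.2236 + 0.7764)^4:
P(M) = 0.2236^4 = 0.002500
P(M+2) = 4 × 0.2236^3 × 0.7764^1 = 0.034718
P(M+4) = 6 × 0.2236^2 × 0.7764^2 = 0.180828
P(M+6) = 4 × 0.2236^1 × 0.7764^3 = 0.418590
P(M+8) = 0.7764^4 = 0.363364
The M+6 peak is largest (0.418590); scaling to 100 gives 0.60 : 8.29 : 43.20 : 100.00 : 86.81.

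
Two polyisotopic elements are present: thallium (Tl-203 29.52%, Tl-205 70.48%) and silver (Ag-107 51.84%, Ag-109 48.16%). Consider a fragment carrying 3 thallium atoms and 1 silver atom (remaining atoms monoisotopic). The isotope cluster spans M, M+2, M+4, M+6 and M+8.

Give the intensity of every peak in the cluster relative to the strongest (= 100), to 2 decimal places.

3.39 : 27.43 : 80.53 : 100.00 : 42.86

Thallium pattern (n=3): 0.02572463 : 0.18425524 : 0.43991564 : 0.35010449
Silver pattern (n=1): 0.5184 : 0.4816
Convolve the two distributions (both contribute in 2-u steps):
  M: 0.02572463×0.5184 = 0.013336
  M+2: 0.02572463×0.4816 + 0.18425524×0.5184 = 0.107907
  M+4: 0.18425524×0.4816 + 0.43991564×0.5184 = 0.316790
  M+6: 0.43991564×0.4816 + 0.35010449×0.5184 = 0.393358
  M+8: 0.35010449×0.4816 = 0.168610
Scale to base peak (0.393358) = 100: 3.39 : 27.43 : 80.53 : 100.00 : 42.86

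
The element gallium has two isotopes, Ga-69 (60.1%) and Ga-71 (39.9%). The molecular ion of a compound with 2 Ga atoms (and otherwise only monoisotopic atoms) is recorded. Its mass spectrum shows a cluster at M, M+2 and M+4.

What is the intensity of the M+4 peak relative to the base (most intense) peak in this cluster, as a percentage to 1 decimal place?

33.2%

(0.601 + 0.399)^2 gives M 0.3612, M+2 0.4796, M+4 0.1592; the largest is M+2.
P(M+2) = C(2,1) × 0.601^1 × 0.399^1 = 2 × 0.6010 × 0.3990 = 0.479598 (base)
P(M+4) = C(2,2) × 0.601^0 × 0.399^2 = 1 × 1.0000 × 0.159201 = 0.159201
Relative intensity = 0.159201 / 0.479598 × 100 = 33.2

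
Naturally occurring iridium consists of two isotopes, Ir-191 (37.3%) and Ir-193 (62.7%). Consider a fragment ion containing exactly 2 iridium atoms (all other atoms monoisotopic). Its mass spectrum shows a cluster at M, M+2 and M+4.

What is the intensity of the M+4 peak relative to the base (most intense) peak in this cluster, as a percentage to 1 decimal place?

84.0%

Term probabilities: M 0.1391, M+2 0.4677, M+4 0.3931. Base peak = M+2.
P(M+2) = C(2,1) × 0.373^1 × 0.627^1 = 2 × 0.3730 × 0.6270 = 0.467742 (base)
P(M+4) = C(2,2) × 0.373^0 × 0.627^2 = 1 × 1.0000 × 0.393129 = 0.393129
Relative intensity = 0.393129 / 0.467742 × 100 = 84.0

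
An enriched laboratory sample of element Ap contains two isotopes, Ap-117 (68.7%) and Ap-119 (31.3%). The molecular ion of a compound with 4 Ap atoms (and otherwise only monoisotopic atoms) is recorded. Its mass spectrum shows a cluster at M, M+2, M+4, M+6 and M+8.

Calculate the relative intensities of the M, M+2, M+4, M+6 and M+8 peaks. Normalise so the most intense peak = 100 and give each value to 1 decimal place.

54.9 : 100.0 : 68.3 : 20.8 : 2.4

Expanding (0.687 + 0.313)^4:
P(M) = 0.687^4 = 0.222755
P(M+2) = 4 × 0.687^3 × 0.313^1 = 0.405952
P(M+4) = 6 × 0.687^2 × 0.313^2 = 0.277430
P(M+6) = 4 × 0.687^1 × 0.313^3 = 0.084265
P(M+8) = 0.313^4 = 0.009598
The M+2 peak is largest (0.405952); scaling to 100 gives 54.9 : 100.0 : 68.3 : 20.8 : 2.4.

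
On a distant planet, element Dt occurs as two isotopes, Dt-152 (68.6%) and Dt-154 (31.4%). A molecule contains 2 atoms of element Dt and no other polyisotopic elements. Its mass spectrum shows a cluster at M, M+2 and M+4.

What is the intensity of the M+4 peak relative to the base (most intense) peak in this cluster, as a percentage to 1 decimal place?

21.0%

Binomial terms of (0.686 + 0.314)^2: M 0.4706, M+2 0.4308, M+4 0.0986 → M is the base peak.
P(M) = C(2,0) × 0.686^2 × 0.314^0 = 1 × 0.470596 × 1.0000 = 0.470596 (base)
P(M+4) = C(2,2) × 0.686^0 × 0.314^2 = 1 × 1.0000 × 0.098596 = 0.098596
Relative intensity = 0.098596 / 0.470596 × 100 = 21.0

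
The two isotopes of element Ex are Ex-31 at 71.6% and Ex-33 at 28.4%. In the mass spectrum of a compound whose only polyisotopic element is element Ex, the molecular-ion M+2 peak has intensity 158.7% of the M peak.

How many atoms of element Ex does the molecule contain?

4

The M+2/M ratio from n Ex atoms is n · q/p = n · 0.284/0.716.
n = 1.587 × 0.716/0.284 = 4.00 ≈ 4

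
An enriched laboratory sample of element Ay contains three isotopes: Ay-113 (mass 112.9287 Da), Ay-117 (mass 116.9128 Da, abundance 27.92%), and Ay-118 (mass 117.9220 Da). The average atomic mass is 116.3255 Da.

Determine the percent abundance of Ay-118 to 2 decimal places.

The remaining 72.08% is split between Ay-113 (fraction x) and Ay-118 (fraction 0.7208 − x).
Substituting: 112.9287x + 117.9220(0.7208 − x) = 83.68344624
(112.9287 − 117.9220)x = -1.31473136  ⇒  x = 0.26330, y = 0.45750
Ay-113: 26.33%, Ay-118: 45.75%.

45.75%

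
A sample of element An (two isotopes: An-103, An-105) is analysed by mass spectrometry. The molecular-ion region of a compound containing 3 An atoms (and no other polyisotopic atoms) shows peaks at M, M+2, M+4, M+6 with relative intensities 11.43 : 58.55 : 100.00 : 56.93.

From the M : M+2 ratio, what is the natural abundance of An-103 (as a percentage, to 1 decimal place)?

Let p = fractional abundance of An-103. I(M+2)/I(M) = [C(3,1)·p^2·(1−p)] / p^3 = 3·(1−p)/p = 58.55/11.43 = 5.1225
(1−p)/p = 5.1225/3 = 1.7075  ⇒  p = 1/(1 + 1.7075) = 0.3693
An-103: 36.9%, An-105: 63.1%.

36.9%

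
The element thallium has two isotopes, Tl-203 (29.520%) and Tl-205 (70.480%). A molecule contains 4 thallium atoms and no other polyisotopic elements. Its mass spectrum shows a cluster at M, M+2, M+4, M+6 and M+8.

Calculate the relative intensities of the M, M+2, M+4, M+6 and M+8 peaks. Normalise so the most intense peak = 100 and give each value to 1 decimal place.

The 4 Tl atoms are independent, so intensities follow the terms of (0.29520 + 0.70480)^4.
P(M) = 0.29520^4 = 0.007594
P(M+2) = 4 × 0.29520^3 × 0.70480^1 = 0.072523
P(M+4) = 6 × 0.29520^2 × 0.70480^2 = 0.259726
P(M+6) = 4 × 0.29520^1 × 0.70480^3 = 0.413403
P(M+8) = 0.70480^4 = 0.246754
The M+6 peak is largest (0.413403); scaling to 100 gives 1.8 : 17.5 : 62.8 : 100.0 : 59.7.

1.8 : 17.5 : 62.8 : 100.0 : 59.7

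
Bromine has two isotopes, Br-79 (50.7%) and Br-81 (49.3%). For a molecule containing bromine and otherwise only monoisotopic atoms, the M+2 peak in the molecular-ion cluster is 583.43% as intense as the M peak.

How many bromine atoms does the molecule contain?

6

The M+2/M ratio from n Br atoms is n · q/p = n · 0.493/0.507.
n = 5.8343 × 0.507/0.493 = 6.00 ≈ 6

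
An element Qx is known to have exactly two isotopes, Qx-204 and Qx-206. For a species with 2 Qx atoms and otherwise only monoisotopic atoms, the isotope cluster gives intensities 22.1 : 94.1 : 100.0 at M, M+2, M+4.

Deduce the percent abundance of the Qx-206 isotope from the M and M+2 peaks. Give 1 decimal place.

68.0%

Let p = fractional abundance of Qx-204. I(M+2)/I(M) = [C(2,1)·p^1·(1−p)] / p^2 = 2·(1−p)/p = 94.1/22.1 = 4.2579
(1−p)/p = 4.2579/2 = 2.1290  ⇒  p = 1/(1 + 2.1290) = 0.3196
Qx-204: 32.0%, Qx-206: 68.0%.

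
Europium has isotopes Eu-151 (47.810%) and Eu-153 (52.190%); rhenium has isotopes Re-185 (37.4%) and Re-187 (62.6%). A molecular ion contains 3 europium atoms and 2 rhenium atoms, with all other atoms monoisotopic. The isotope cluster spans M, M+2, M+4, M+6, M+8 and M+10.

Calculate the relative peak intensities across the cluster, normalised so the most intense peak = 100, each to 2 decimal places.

Europium pattern (n=3): 0.10928391 : 0.3578871 : 0.39067407 : 0.14215492
Rhenium pattern (n=2): 0.139876 : 0.468248 : 0.391876
Convolve the two distributions (both contribute in 2-u steps):
  M: 0.10928391×0.139876 = 0.015286
  M+2: 0.10928391×0.468248 + 0.3578871×0.139876 = 0.101232
  M+4: 0.10928391×0.391876 + 0.3578871×0.468248 + 0.39067407×0.139876 = 0.265052
  M+6: 0.3578871×0.391876 + 0.39067407×0.468248 + 0.14215492×0.139876 = 0.343064
  M+8: 0.39067407×0.391876 + 0.14215492×0.468248 = 0.219660
  M+10: 0.14215492×0.391876 = 0.055707
Scale to base peak (0.343064) = 100: 4.46 : 29.51 : 77.26 : 100.00 : 64.03 : 16.24

4.46 : 29.51 : 77.26 : 100.00 : 64.03 : 16.24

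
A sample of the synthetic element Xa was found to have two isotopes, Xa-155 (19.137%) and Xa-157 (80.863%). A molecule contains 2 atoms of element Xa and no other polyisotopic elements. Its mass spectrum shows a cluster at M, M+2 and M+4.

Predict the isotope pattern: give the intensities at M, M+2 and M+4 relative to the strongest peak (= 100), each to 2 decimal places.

Each Xa atom is independently Xa-155 (p = 0.19137) or Xa-157 (q = 0.80863); the cluster is the binomial expansion (p + q)^2.
P(M) = 0.19137^2 = 0.036622
P(M+2) = 2 × 0.19137^1 × 0.80863^1 = 0.309495
P(M+4) = 0.80863^2 = 0.653882
The M+4 peak is largest (0.653882); scaling to 100 gives 5.60 : 47.33 : 100.00.

5.60 : 47.33 : 100.00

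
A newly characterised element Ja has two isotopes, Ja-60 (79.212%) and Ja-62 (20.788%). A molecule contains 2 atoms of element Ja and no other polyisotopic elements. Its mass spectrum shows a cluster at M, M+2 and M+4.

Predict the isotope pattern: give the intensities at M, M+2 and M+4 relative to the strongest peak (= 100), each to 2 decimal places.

100.00 : 52.49 : 6.89

The 2 Ja atoms are independent, so intensities follow the terms of (0.79212 + 0.20788)^2.
P(M) = 0.79212^2 = 0.627454
P(M+2) = 2 × 0.79212^1 × 0.20788^1 = 0.329332
P(M+4) = 0.20788^2 = 0.043214
The M peak is largest (0.627454); scaling to 100 gives 100.00 : 52.49 : 6.89.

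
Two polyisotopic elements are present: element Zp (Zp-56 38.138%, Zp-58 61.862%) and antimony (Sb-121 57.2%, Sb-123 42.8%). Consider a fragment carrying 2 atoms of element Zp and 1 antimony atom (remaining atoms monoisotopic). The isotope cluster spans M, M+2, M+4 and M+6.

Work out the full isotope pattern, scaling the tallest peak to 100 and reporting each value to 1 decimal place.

19.8 : 78.9 : 100.0 : 38.9

Element Zp pattern (n=2): 0.1454507 : 0.47185859 : 0.3826907
Antimony pattern (n=1): 0.5720 : 0.4280
Convolve the two distributions (both contribute in 2-u steps):
  M: 0.1454507×0.5720 = 0.083198
  M+2: 0.1454507×0.4280 + 0.47185859×0.5720 = 0.332156
  M+4: 0.47185859×0.4280 + 0.3826907×0.5720 = 0.420855
  M+6: 0.3826907×0.4280 = 0.163792
Scale to base peak (0.420855) = 100: 19.8 : 78.9 : 100.0 : 38.9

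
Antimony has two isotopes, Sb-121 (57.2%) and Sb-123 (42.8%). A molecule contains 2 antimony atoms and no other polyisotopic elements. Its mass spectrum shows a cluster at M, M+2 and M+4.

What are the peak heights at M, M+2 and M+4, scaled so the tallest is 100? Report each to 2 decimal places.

66.82 : 100.00 : 37.41

Each Sb atom is independently Sb-121 (p = 0.572) or Sb-123 (q = 0.428); the cluster is the binomial expansion (p + q)^2.
P(M) = 0.572^2 = 0.327184
P(M+2) = 2 × 0.572^1 × 0.428^1 = 0.489632
P(M+4) = 0.428^2 = 0.183184
The M+2 peak is largest (0.489632); scaling to 100 gives 66.82 : 100.00 : 37.41.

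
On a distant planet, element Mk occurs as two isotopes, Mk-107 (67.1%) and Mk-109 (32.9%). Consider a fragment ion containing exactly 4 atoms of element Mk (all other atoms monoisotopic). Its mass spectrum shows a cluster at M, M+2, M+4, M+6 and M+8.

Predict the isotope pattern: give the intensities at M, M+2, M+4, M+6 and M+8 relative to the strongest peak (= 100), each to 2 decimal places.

50.99 : 100.00 : 73.55 : 24.04 : 2.95

The 4 Mk atoms are independent, so intensities follow the terms of (0.671 + 0.329)^4.
P(M) = 0.671^4 = 0.202717
P(M+2) = 4 × 0.671^3 × 0.329^1 = 0.397579
P(M+4) = 6 × 0.671^2 × 0.329^2 = 0.292407
P(M+6) = 4 × 0.671^1 × 0.329^3 = 0.095581
P(M+8) = 0.329^4 = 0.011716
The M+2 peak is largest (0.397579); scaling to 100 gives 50.99 : 100.00 : 73.55 : 24.04 : 2.95.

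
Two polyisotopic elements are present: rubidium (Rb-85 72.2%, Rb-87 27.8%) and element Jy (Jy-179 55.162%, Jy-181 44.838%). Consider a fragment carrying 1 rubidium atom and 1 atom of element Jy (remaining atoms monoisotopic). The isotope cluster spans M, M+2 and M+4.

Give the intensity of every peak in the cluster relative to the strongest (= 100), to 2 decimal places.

Rubidium pattern (n=1): 0.7220 : 0.2780
Element Jy pattern (n=1): 0.55162 : 0.44838
Convolve the two distributions (both contribute in 2-u steps):
  M: 0.7220×0.55162 = 0.398270
  M+2: 0.7220×0.44838 + 0.2780×0.55162 = 0.477081
  M+4: 0.2780×0.44838 = 0.124650
Scale to base peak (0.477081) = 100: 83.48 : 100.00 : 26.13

83.48 : 100.00 : 26.13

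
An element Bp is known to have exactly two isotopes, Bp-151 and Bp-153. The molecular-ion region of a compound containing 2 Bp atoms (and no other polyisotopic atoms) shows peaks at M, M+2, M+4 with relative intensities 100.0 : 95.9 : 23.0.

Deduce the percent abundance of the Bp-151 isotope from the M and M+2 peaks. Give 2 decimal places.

Write p for the Bp-151 fraction. I(M+2)/I(M) = [C(2,1)·p^1·(1−p)] / p^2 = 2·(1−p)/p = 95.9/100.0 = 0.9590
(1−p)/p = 0.9590/2 = 0.4795  ⇒  p = 1/(1 + 0.4795) = 0.6759
Bp-151: 67.59%, Bp-153: 32.41%.

67.59%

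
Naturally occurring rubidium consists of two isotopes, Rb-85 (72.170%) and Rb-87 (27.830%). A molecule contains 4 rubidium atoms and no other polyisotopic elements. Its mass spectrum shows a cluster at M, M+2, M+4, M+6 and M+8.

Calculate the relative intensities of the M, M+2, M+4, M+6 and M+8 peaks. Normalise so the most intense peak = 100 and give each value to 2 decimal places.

The 4 Rb atoms are independent, so intensities follow the terms of (0.72170 + 0.27830)^4.
P(M) = 0.72170^4 = 0.271286
P(M+2) = 4 × 0.72170^3 × 0.27830^1 = 0.418450
P(M+4) = 6 × 0.72170^2 × 0.27830^2 = 0.242042
P(M+6) = 4 × 0.72170^1 × 0.27830^3 = 0.062224
P(M+8) = 0.27830^4 = 0.005999
The M+2 peak is largest (0.418450); scaling to 100 gives 64.83 : 100.00 : 57.84 : 14.87 : 1.43.

64.83 : 100.00 : 57.84 : 14.87 : 1.43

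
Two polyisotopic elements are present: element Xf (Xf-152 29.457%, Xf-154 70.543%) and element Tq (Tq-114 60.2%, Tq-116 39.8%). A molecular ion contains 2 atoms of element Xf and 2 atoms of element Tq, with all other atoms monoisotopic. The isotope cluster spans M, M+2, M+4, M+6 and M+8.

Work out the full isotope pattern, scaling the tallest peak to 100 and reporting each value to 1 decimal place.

Element Xf pattern (n=2): 0.08677148 : 0.41559703 : 0.49763148
Element Tq pattern (n=2): 0.362404 : 0.479192 : 0.158404
Convolve the two distributions (both contribute in 2-u steps):
  M: 0.08677148×0.362404 = 0.031446
  M+2: 0.08677148×0.479192 + 0.41559703×0.362404 = 0.192194
  M+4: 0.08677148×0.158404 + 0.41559703×0.479192 + 0.49763148×0.362404 = 0.393239
  M+6: 0.41559703×0.158404 + 0.49763148×0.479192 = 0.304293
  M+8: 0.49763148×0.158404 = 0.078827
Scale to base peak (0.393239) = 100: 8.0 : 48.9 : 100.0 : 77.4 : 20.0

8.0 : 48.9 : 100.0 : 77.4 : 20.0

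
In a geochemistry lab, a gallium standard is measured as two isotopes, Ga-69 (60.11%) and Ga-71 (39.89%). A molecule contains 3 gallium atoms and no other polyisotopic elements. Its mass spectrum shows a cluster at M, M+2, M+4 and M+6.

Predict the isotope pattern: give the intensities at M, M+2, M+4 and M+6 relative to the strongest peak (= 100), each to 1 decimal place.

50.2 : 100.0 : 66.4 : 14.7

Expanding (0.6011 + 0.3989)^3:
P(M) = 0.6011^3 = 0.217190
P(M+2) = 3 × 0.6011^2 × 0.3989^1 = 0.432393
P(M+4) = 3 × 0.6011^1 × 0.3989^2 = 0.286943
P(M+6) = 0.3989^3 = 0.063473
The M+2 peak is largest (0.432393); scaling to 100 gives 50.2 : 100.0 : 66.4 : 14.7.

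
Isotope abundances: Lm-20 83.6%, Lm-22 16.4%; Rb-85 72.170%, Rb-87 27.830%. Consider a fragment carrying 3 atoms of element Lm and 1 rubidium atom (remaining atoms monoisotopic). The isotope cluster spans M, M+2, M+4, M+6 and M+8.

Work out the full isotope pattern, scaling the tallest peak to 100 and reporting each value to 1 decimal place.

100.0 : 97.4 : 34.2 : 5.2 : 0.3

Element Lm pattern (n=3): 0.58427706 : 0.34385683 : 0.06745517 : 0.00441094
Rubidium pattern (n=1): 0.7217 : 0.2783
Convolve the two distributions (both contribute in 2-u steps):
  M: 0.58427706×0.7217 = 0.421673
  M+2: 0.58427706×0.2783 + 0.34385683×0.7217 = 0.410766
  M+4: 0.34385683×0.2783 + 0.06745517×0.7217 = 0.144378
  M+6: 0.06745517×0.2783 + 0.00441094×0.7217 = 0.021956
  M+8: 0.00441094×0.2783 = 0.001228
Scale to base peak (0.421673) = 100: 100.0 : 97.4 : 34.2 : 5.2 : 0.3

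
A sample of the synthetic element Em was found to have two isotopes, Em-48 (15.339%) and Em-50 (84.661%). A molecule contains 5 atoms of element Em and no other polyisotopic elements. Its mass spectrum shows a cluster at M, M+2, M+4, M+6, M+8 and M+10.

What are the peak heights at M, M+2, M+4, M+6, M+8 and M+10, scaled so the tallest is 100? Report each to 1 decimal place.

Each Em atom is independently Em-48 (p = 0.15339) or Em-50 (q = 0.84661); the cluster is the binomial expansion (p + q)^5.
P(M) = 0.15339^5 = 0.000085
P(M+2) = 5 × 0.15339^4 × 0.84661^1 = 0.002343
P(M+4) = 10 × 0.15339^3 × 0.84661^2 = 0.025868
P(M+6) = 10 × 0.15339^2 × 0.84661^3 = 0.142772
P(M+8) = 5 × 0.15339^1 × 0.84661^4 = 0.394004
P(M+10) = 0.84661^5 = 0.434928
The M+10 peak is largest (0.434928); scaling to 100 gives 0.0 : 0.5 : 5.9 : 32.8 : 90.6 : 100.0.

0.0 : 0.5 : 5.9 : 32.8 : 90.6 : 100.0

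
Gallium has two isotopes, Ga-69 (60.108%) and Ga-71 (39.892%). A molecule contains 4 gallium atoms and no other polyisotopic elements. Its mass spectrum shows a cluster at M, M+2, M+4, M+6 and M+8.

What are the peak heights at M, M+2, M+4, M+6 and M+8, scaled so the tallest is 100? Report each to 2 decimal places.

37.67 : 100.00 : 99.55 : 44.05 : 7.31

Expanding (0.60108 + 0.39892)^4:
P(M) = 0.60108^4 = 0.130536
P(M+2) = 4 × 0.60108^3 × 0.39892^1 = 0.346531
P(M+4) = 6 × 0.60108^2 × 0.39892^2 = 0.344975
P(M+6) = 4 × 0.60108^1 × 0.39892^3 = 0.152633
P(M+8) = 0.39892^4 = 0.025325
The M+2 peak is largest (0.346531); scaling to 100 gives 37.67 : 100.00 : 99.55 : 44.05 : 7.31.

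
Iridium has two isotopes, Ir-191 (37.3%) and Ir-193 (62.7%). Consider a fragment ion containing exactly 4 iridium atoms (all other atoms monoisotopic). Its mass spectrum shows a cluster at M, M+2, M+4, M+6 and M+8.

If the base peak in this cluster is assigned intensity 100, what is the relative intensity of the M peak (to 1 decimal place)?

Binomial terms of (0.373 + 0.627)^4: M 0.0194, M+2 0.1302, M+4 0.3282, M+6 0.3678, M+8 0.1546 → M+6 is the base peak.
P(M+6) = C(4,3) × 0.373^1 × 0.627^3 = 4 × 0.3730 × 0.24649188 = 0.367766 (base)
P(M) = C(4,0) × 0.373^4 × 0.627^0 = 1 × 0.01935688 × 1.0000 = 0.019357
Relative intensity = 0.019357 / 0.367766 × 100 = 5.3

5.3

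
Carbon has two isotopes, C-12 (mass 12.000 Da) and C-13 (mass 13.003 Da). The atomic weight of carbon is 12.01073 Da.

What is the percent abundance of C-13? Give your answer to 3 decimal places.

Writing the weighted mean with unknown fraction x of C-12:
12.000·x + 13.003·(1 − x) = 12.01073
(12.000 − 13.003)·x = 12.01073 − 13.003
x = -0.99227 / -1.003 = 0.98930 → 98.930% C-12, 1.070% C-13.

1.070%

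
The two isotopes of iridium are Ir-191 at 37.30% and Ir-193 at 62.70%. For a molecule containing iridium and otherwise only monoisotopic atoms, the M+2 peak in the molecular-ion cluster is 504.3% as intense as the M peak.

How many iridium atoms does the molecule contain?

The M+2/M ratio from n Ir atoms is n · q/p = n · 0.6270/0.3730.
n = 5.043 × 0.3730/0.6270 = 3.00 ≈ 3

3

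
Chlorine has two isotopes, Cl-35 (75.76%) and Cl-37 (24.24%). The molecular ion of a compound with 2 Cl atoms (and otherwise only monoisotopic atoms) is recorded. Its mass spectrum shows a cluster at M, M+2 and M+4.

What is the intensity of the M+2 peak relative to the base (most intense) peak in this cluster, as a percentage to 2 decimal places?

63.99%

Binomial terms of (0.7576 + 0.2424)^2: M 0.5740, M+2 0.3673, M+4 0.0588 → M is the base peak.
P(M) = C(2,0) × 0.7576^2 × 0.2424^0 = 1 × 0.57395776 × 1.0000 = 0.573958 (base)
P(M+2) = C(2,1) × 0.7576^1 × 0.2424^1 = 2 × 0.7576 × 0.2424 = 0.367284
Relative intensity = 0.367284 / 0.573958 × 100 = 63.99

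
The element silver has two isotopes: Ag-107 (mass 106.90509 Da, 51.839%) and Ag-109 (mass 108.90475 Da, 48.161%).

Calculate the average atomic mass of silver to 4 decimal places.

107.8681 Da

Ar = Σ fᵢ·mᵢ = 0.51839 × 106.90509 + 0.48161 × 108.90475
= 55.418530 + 52.449617 = 107.868147 Da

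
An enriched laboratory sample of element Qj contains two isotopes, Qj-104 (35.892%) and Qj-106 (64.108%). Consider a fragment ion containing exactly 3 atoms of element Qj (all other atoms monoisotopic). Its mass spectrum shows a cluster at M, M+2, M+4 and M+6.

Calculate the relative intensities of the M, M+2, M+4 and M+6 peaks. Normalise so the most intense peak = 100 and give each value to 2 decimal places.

Each Qj atom is independently Qj-104 (p = 0.35892) or Qj-106 (q = 0.64108); the cluster is the binomial expansion (p + q)^3.
P(M) = 0.35892^3 = 0.046237
P(M+2) = 3 × 0.35892^2 × 0.64108^1 = 0.247759
P(M+4) = 3 × 0.35892^1 × 0.64108^2 = 0.442531
P(M+6) = 0.64108^3 = 0.263473
The M+4 peak is largest (0.442531); scaling to 100 gives 10.45 : 55.99 : 100.00 : 59.54.

10.45 : 55.99 : 100.00 : 59.54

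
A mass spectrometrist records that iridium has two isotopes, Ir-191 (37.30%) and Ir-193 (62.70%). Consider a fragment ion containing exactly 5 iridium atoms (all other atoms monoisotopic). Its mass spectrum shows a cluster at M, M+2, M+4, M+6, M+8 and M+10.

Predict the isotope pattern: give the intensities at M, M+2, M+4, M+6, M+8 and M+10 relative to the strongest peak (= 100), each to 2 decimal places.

2.11 : 17.70 : 59.49 : 100.00 : 84.05 : 28.26

Each Ir atom is independently Ir-191 (p = 0.3730) or Ir-193 (q = 0.6270); the cluster is the binomial expansion (p + q)^5.
P(M) = 0.3730^5 = 0.007220
P(M+2) = 5 × 0.3730^4 × 0.6270^1 = 0.060684
P(M+4) = 10 × 0.3730^3 × 0.6270^2 = 0.204015
P(M+6) = 10 × 0.3730^2 × 0.6270^3 = 0.342942
P(M+8) = 5 × 0.3730^1 × 0.6270^4 = 0.288237
P(M+10) = 0.6270^5 = 0.096903
The M+6 peak is largest (0.342942); scaling to 100 gives 2.11 : 17.70 : 59.49 : 100.00 : 84.05 : 28.26.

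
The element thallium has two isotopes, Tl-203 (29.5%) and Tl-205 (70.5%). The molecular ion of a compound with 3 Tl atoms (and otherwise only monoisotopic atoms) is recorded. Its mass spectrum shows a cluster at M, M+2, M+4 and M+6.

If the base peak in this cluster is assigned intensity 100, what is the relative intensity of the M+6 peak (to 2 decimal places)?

79.66

Binomial terms of (0.295 + 0.705)^3: M 0.0257, M+2 0.1841, M+4 0.4399, M+6 0.3504 → M+4 is the base peak.
P(M+4) = C(3,2) × 0.295^1 × 0.705^2 = 3 × 0.2950 × 0.497025 = 0.439867 (base)
P(M+6) = C(3,3) × 0.295^0 × 0.705^3 = 1 × 1.0000 × 0.35040263 = 0.350403
Relative intensity = 0.350403 / 0.439867 × 100 = 79.66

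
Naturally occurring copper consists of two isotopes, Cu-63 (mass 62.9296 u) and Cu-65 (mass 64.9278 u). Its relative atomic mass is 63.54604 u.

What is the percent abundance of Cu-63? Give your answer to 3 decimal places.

With x = fraction of Cu-63 (so Cu-65 is 1 − x):
62.9296·x + 64.9278·(1 − x) = 63.54604
(62.9296 − 64.9278)·x = 63.54604 − 64.9278
x = -1.38176 / -1.9982 = 0.69150 → 69.150% Cu-63, 30.850% Cu-65.

69.150%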